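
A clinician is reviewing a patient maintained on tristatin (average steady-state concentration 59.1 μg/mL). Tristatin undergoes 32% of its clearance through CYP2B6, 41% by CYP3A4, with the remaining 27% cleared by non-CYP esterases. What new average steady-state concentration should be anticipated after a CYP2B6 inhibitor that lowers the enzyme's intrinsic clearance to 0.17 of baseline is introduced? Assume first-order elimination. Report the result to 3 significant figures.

80.5 μg/mL

CYP2B6: 0.32 × 0.17 = 0.0544
CYP3A4: 0.41 (unchanged)
Other: 0.27 (unchanged)
New clearance relative to baseline: 0.0544 + 0.41 + 0.27 = 0.7344.
With dosing unchanged, average steady-state concentration scales as 1/CL: 59.1 / 0.7344 = 80.5 μg/mL.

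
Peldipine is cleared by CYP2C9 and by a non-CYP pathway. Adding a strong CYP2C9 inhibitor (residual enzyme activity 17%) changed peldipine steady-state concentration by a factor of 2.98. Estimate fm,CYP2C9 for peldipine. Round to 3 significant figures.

Let x = fm,CYP2C9. Because steady-state concentration ∝ 1/CL, relative clearance fell to 1/2.98 = 0.3356.
Only the CYP2C9 route changed, so 0.3356 = x·0.17 + (1 − x), giving x = 0.801.

0.801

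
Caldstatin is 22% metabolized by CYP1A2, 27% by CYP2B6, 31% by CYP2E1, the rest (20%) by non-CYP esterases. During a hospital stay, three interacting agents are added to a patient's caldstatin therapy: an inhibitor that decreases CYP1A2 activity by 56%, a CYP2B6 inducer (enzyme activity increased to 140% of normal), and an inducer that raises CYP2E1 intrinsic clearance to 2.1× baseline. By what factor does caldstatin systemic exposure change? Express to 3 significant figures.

CYP1A2: 0.22 × 0.44 = 0.0968
CYP2B6: 0.27 × 1.4 = 0.378
CYP2E1: 0.31 × 2.1 = 0.651
Other: 0.2 (unchanged)
CL_new/CL_old = 0.0968 + 0.378 + 0.651 + 0.2 = 1.3258.
Because systemic exposure varies inversely with clearance, the combined effect is 1 / 1.3258 = 0.754.

0.754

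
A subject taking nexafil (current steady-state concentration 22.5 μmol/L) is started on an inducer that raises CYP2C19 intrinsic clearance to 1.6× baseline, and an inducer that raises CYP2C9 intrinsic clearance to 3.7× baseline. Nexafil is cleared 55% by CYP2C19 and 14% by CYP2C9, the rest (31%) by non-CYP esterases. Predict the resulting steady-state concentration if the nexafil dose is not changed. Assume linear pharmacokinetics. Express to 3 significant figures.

The CYP2C19 pathway (55% of clearance) increases to 1.6× activity: 0.55 × 1.6 = 0.88.
The CYP2C9 pathway (14% of clearance) is boosted to 3.7× activity: 0.14 × 3.7 = 0.518.
Non-CYP routes (31%) are unchanged.
New clearance relative to baseline: 0.88 + 0.518 + 0.31 = 1.708.
New steady-state concentration = 22.5 / 1.708 = 13.2 μmol/L (concentration scales inversely with clearance).

13.2 μmol/L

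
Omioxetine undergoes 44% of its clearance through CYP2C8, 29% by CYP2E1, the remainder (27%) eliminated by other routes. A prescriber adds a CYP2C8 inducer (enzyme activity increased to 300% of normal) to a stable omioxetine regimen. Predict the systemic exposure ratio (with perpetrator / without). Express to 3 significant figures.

0.532

The CYP2C8 pathway (44% of clearance) increases to 3× activity: 0.44 × 3 = 1.32.
CYP2E1 (29%) and the residual 27% are unaffected.
Relative clearance = 1.32 + 0.29 + 0.27 = 1.88.
Since systemic exposure ∝ 1/CL, the ratio is 1 / 1.88 = 0.532.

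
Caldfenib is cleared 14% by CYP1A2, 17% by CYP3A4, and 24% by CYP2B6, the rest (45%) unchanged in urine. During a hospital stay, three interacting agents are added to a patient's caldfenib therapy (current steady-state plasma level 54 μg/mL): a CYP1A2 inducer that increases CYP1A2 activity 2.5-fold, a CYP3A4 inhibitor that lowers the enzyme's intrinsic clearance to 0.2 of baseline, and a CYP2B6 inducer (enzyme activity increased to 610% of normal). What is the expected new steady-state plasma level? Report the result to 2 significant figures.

CYP1A2: 0.14 × 2.5 = 0.35
CYP3A4: 0.17 × 0.2 = 0.034
CYP2B6: 0.24 × 6.1 = 1.464
Other: 0.45 (unchanged)
New clearance relative to baseline: 0.35 + 0.034 + 1.464 + 0.45 = 2.298.
Steady-state plasma level ∝ 1/CL: new value = 54 / 2.298 = 23 μg/mL.

23 μg/mL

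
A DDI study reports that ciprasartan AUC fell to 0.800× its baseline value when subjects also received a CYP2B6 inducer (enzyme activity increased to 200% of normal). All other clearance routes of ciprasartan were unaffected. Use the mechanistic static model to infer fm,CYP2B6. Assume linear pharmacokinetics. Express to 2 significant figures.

0.25

CL'/CL = 1 / 0.800 = 1.25
2·fm + (1 − fm) = 1.25
fm = (1.25 − 1) / (2 − 1) = 0.25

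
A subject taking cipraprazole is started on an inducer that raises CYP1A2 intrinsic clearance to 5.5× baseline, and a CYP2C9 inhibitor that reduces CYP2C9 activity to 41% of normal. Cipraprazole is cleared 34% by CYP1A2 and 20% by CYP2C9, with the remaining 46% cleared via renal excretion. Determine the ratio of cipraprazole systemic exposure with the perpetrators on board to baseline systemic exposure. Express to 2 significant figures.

The CYP1A2 pathway (34% of clearance) is boosted to 5.5× activity: 0.34 × 5.5 = 1.87.
The CYP2C9 pathway (20% of clearance) falls to 0.41× activity: 0.2 × 0.41 = 0.082.
Non-CYP routes (46%) are unchanged.
New clearance relative to baseline: 1.87 + 0.082 + 0.46 = 2.412.
Because systemic exposure varies inversely with clearance, the combined effect is 1 / 2.412 = 0.41.

0.41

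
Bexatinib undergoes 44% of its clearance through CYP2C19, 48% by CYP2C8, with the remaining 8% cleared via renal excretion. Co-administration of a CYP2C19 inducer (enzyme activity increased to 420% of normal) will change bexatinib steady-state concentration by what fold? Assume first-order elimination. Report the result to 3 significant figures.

The CYP2C19 pathway (44% of clearance) is boosted to 4.2× activity: 0.44 × 4.2 = 1.848.
CYP2C8 (48%) and the residual 8% are unaffected.
New clearance relative to baseline: 1.848 + 0.48 + 0.08 = 2.408.
Since steady-state concentration ∝ 1/CL, the ratio is 1 / 2.408 = 0.415.

0.415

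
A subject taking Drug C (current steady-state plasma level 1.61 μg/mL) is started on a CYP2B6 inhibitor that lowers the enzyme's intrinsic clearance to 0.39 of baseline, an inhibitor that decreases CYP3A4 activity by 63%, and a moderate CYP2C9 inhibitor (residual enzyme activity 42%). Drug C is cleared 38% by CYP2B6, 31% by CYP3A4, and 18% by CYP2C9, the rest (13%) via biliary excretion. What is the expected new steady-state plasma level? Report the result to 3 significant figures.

The CYP2B6 pathway (38% of clearance) is reduced to 0.39× activity: 0.38 × 0.39 = 0.1482.
The CYP3A4 pathway (31% of clearance) drops to 0.37× activity: 0.31 × 0.37 = 0.1147.
The CYP2C9 pathway (18% of clearance) falls to 0.42× activity: 0.18 × 0.42 = 0.0756.
Non-CYP routes (13%) are unchanged.
CL_new/CL_old = 0.1482 + 0.1147 + 0.0756 + 0.13 = 0.4685.
Steady-state plasma level ∝ 1/CL: new value = 1.61 / 0.4685 = 3.44 μg/mL.

3.44 μg/mL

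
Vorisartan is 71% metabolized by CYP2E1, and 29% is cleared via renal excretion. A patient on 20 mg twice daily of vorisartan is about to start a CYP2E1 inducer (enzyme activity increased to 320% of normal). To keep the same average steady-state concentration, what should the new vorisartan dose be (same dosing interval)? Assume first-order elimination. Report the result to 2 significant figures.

The CYP2E1 pathway (71% of clearance) is boosted to 3.2× activity: 0.71 × 3.2 = 2.272.
Non-CYP routes (29%) are unchanged.
CL_new/CL_old = 2.272 + 0.29 = 2.562.
Css,avg = (dose rate)/CL, so holding Css fixed requires dose ∝ CL: 20 × 2.562 = 51 mg.

51 mg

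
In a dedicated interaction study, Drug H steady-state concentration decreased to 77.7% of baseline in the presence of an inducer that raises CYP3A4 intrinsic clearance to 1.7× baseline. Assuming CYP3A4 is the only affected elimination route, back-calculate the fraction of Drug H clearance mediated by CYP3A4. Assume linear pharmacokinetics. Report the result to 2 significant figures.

CL'/CL = 1 / 0.777 = 1.287
1.7·fm + (1 − fm) = 1.287
fm = (1.287 − 1) / (1.7 − 1) = 0.41

0.41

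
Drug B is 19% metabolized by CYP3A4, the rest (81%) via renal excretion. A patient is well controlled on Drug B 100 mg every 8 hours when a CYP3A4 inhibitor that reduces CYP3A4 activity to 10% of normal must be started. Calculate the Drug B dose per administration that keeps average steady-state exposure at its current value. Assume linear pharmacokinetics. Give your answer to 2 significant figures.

83 mg

The CYP3A4 pathway (19% of clearance) falls to 0.1× activity: 0.19 × 0.1 = 0.019.
The remaining 81% of clearance is unaffected.
CL_new/CL_old = 0.019 + 0.81 = 0.829.
Exposure is unchanged when dose changes in proportion to clearance. New dose = 100 mg × 0.829 = 83 mg.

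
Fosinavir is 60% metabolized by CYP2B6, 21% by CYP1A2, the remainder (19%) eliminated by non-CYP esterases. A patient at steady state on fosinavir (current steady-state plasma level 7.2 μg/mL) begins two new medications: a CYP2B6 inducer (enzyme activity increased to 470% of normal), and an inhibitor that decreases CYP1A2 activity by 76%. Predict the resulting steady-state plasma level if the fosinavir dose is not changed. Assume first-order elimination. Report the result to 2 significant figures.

2.4 μg/mL

The CYP2B6 pathway (60% of clearance) increases to 4.7× activity: 0.6 × 4.7 = 2.82.
The CYP1A2 pathway (21% of clearance) falls to 0.24× activity: 0.21 × 0.24 = 0.0504.
Non-CYP routes (19%) are unchanged.
CL_new/CL_old = 2.82 + 0.0504 + 0.19 = 3.0604.
Steady-state plasma level ∝ 1/CL: new value = 7.2 / 3.0604 = 2.4 μg/mL.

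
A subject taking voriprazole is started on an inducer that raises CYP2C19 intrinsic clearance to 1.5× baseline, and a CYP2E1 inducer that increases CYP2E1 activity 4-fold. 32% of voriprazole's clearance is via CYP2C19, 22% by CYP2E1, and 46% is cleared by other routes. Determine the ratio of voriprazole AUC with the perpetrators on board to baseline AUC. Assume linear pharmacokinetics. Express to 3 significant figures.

0.549

CYP2C19: 0.32 × 1.5 = 0.48
CYP2E1: 0.22 × 4 = 0.88
Other: 0.46 (unchanged)
New clearance relative to baseline: 0.48 + 0.88 + 0.46 = 1.82.
Net AUC ratio = 1 / 1.82 = 0.549.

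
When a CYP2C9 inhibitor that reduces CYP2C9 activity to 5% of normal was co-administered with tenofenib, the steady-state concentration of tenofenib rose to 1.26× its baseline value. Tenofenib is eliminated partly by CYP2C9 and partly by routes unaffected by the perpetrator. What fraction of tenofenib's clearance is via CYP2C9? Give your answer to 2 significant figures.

0.22

CL'/CL = 1 / 1.26 = 0.7937
0.05·fm + (1 − fm) = 0.7937
fm = (0.7937 − 1) / (0.05 − 1) = 0.22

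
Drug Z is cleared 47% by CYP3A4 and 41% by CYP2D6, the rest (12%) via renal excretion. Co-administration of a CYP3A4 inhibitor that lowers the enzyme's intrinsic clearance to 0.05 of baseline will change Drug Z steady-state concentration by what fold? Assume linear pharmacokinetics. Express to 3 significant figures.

CYP3A4: 0.47 × 0.05 = 0.0235
CYP2D6: 0.41 (unchanged)
Other: 0.12 (unchanged)
CL_new/CL_old = 0.0235 + 0.41 + 0.12 = 0.5535.
Steady-state concentration ratio = CL_old/CL_new = 1 / 0.5535 = 1.81.

1.81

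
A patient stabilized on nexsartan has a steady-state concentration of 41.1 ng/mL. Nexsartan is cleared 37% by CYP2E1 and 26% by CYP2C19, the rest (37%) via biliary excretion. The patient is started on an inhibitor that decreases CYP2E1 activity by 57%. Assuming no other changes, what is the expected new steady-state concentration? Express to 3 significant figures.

The CYP2E1 pathway (37% of clearance) is reduced to 0.43× activity: 0.37 × 0.43 = 0.1591.
CYP2C19 (26%) and the residual 37% are unaffected.
Relative clearance = 0.1591 + 0.26 + 0.37 = 0.7891.
New steady-state concentration = baseline ÷ relative clearance = 41.1 / 0.7891 = 52.1 ng/mL.

52.1 ng/mL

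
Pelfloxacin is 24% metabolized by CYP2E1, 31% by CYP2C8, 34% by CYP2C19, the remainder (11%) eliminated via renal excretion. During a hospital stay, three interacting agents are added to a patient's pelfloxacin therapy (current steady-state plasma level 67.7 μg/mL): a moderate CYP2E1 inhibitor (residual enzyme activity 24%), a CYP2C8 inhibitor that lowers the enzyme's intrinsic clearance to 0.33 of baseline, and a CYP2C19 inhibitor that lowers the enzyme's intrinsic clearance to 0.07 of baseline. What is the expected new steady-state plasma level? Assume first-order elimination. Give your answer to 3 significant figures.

CYP2E1: 0.24 × 0.24 = 0.0576
CYP2C8: 0.31 × 0.33 = 0.1023
CYP2C19: 0.34 × 0.07 = 0.0238
Other: 0.11 (unchanged)
CL_new/CL_old = 0.0576 + 0.1023 + 0.0238 + 0.11 = 0.2937.
Steady-state plasma level ∝ 1/CL: new value = 67.7 / 0.2937 = 231 μg/mL.

231 μg/mL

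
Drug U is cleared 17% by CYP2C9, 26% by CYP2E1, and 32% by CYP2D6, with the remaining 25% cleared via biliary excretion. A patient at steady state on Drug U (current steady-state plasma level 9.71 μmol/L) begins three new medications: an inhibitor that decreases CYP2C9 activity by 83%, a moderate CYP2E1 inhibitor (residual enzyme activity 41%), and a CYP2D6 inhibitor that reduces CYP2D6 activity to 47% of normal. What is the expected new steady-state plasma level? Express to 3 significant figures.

18.1 μmol/L

The CYP2C9 pathway (17% of clearance) falls to 0.17× activity: 0.17 × 0.17 = 0.0289.
The CYP2E1 pathway (26% of clearance) drops to 0.41× activity: 0.26 × 0.41 = 0.1066.
The CYP2D6 pathway (32% of clearance) falls to 0.47× activity: 0.32 × 0.47 = 0.1504.
Non-CYP routes (25%) are unchanged.
New clearance relative to baseline: 0.0289 + 0.1066 + 0.1504 + 0.25 = 0.5359.
Dividing the baseline by the relative clearance: 9.71 / 0.5359 = 18.1 μmol/L.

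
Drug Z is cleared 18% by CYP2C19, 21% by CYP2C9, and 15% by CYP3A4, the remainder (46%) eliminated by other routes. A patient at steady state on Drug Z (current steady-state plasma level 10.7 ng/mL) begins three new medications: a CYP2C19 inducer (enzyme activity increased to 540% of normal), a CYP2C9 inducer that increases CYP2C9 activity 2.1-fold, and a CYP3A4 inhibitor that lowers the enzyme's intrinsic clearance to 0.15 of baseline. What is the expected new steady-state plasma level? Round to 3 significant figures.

The CYP2C19 pathway (18% of clearance) increases to 5.4× activity: 0.18 × 5.4 = 0.972.
The CYP2C9 pathway (21% of clearance) is boosted to 2.1× activity: 0.21 × 2.1 = 0.441.
The CYP3A4 pathway (15% of clearance) drops to 0.15× activity: 0.15 × 0.15 = 0.0225.
Non-CYP routes (46%) are unchanged.
Relative clearance = 0.972 + 0.441 + 0.0225 + 0.46 = 1.8955.
New steady-state plasma level = 10.7 / 1.8955 = 5.64 ng/mL (concentration scales inversely with clearance).

5.64 ng/mL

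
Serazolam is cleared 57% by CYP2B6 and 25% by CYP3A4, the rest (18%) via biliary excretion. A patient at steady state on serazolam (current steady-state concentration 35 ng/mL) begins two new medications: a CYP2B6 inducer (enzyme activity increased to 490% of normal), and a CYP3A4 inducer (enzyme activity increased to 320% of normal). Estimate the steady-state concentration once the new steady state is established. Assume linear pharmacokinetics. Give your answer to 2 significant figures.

9.3 ng/mL

CYP2B6: 0.57 × 4.9 = 2.793
CYP3A4: 0.25 × 3.2 = 0.8
Other: 0.18 (unchanged)
Relative clearance = 2.793 + 0.8 + 0.18 = 3.773.
Steady-state concentration ∝ 1/CL: new value = 35 / 3.773 = 9.3 ng/mL.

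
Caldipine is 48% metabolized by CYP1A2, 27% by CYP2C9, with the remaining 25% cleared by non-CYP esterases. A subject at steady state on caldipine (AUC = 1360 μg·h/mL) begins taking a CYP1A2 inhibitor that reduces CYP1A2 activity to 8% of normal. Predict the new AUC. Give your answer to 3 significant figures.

2.44 × 10³ μg·h/mL

CYP1A2: 0.48 × 0.08 = 0.0384
CYP2C9: 0.27 (unchanged)
Other: 0.25 (unchanged)
New clearance relative to baseline: 0.0384 + 0.27 + 0.25 = 0.5584.
AUC ∝ 1/CL, so new value = 1360 / 0.5584 = 2.44 × 10³ μg·h/mL.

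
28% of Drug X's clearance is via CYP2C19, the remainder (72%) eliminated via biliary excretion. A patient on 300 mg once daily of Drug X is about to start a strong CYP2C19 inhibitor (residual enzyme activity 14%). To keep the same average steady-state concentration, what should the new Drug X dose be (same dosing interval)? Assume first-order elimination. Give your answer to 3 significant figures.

The CYP2C19 pathway (28% of clearance) falls to 0.14× activity: 0.28 × 0.14 = 0.0392.
The remaining 72% of clearance is unaffected.
CL_new/CL_old = 0.0392 + 0.72 = 0.7592.
To maintain the same steady-state level, dose must scale with clearance: new dose = 300 × 0.7592 = 228 mg.

228 mg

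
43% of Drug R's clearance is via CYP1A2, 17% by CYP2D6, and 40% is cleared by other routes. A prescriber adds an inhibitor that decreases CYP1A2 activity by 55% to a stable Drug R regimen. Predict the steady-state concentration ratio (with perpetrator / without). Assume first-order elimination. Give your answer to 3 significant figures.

The CYP1A2 pathway (43% of clearance) drops to 0.45× activity: 0.43 × 0.45 = 0.1935.
CYP2D6 (17%) and the residual 40% are unaffected.
Relative clearance = 0.1935 + 0.17 + 0.4 = 0.7635.
Since steady-state concentration ∝ 1/CL, the ratio is 1 / 0.7635 = 1.31.

1.31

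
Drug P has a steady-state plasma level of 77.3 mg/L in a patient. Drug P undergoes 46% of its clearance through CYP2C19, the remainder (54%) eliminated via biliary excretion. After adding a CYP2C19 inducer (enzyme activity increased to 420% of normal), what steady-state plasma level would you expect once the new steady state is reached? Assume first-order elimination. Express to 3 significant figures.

31.3 mg/L

The CYP2C19 pathway (46% of clearance) rises to 4.2× activity: 0.46 × 4.2 = 1.932.
The remaining 54% of clearance is unaffected.
CL_new/CL_old = 1.932 + 0.54 = 2.472.
New steady-state plasma level = baseline ÷ relative clearance = 77.3 / 2.472 = 31.3 mg/L.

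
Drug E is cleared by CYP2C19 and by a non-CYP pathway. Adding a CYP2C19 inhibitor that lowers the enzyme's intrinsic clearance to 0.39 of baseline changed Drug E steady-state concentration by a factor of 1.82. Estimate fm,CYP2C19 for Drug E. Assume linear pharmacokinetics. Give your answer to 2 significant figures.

0.74

Let fm be the CYP2C19 fraction. New clearance relative to baseline = fm × 0.39 + (1 − fm).
Steady-state concentration ratio = 1 / (new CL fraction), so new CL fraction = 1 / 1.82 = 0.5495.
fm × 0.39 + 1 − fm = 0.5495  ⇒  fm × (0.39 − 1) = −0.4505  ⇒  fm = 0.74.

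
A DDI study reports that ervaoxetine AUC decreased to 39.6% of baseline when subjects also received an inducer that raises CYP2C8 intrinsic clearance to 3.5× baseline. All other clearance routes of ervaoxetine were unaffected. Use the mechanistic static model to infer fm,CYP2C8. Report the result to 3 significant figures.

0.610

CL'/CL = 1 / 0.396 = 2.525
3.5·fm + (1 − fm) = 2.525
fm = (2.525 − 1) / (3.5 − 1) = 0.610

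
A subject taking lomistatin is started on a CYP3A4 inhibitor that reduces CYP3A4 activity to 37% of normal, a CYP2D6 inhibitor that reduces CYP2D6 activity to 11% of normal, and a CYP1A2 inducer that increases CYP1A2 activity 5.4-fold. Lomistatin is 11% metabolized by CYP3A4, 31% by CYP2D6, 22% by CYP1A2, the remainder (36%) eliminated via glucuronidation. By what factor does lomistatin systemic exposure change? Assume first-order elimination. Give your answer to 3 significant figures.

The CYP3A4 pathway (11% of clearance) falls to 0.37× activity: 0.11 × 0.37 = 0.0407.
The CYP2D6 pathway (31% of clearance) is reduced to 0.11× activity: 0.31 × 0.11 = 0.0341.
The CYP1A2 pathway (22% of clearance) increases to 5.4× activity: 0.22 × 5.4 = 1.188.
Non-CYP routes (36%) are unchanged.
CL_new/CL_old = 0.0407 + 0.0341 + 1.188 + 0.36 = 1.6228.
Systemic exposure ∝ 1/CL: fold-change = 1 / 1.6228 = 0.616.

0.616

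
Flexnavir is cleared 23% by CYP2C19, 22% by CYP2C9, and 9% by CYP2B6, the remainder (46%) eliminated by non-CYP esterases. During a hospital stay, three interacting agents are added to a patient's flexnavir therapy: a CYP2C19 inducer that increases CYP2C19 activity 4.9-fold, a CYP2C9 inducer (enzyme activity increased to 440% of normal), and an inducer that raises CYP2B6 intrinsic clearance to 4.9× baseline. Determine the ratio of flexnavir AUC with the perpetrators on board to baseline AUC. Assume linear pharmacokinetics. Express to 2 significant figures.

0.33

The CYP2C19 pathway (23% of clearance) increases to 4.9× activity: 0.23 × 4.9 = 1.127.
The CYP2C9 pathway (22% of clearance) is boosted to 4.4× activity: 0.22 × 4.4 = 0.968.
The CYP2B6 pathway (9% of clearance) increases to 4.9× activity: 0.09 × 4.9 = 0.441.
Non-CYP routes (46%) are unchanged.
CL_new/CL_old = 1.127 + 0.968 + 0.441 + 0.46 = 2.996.
AUC ∝ 1/CL: fold-change = 1 / 2.996 = 0.33.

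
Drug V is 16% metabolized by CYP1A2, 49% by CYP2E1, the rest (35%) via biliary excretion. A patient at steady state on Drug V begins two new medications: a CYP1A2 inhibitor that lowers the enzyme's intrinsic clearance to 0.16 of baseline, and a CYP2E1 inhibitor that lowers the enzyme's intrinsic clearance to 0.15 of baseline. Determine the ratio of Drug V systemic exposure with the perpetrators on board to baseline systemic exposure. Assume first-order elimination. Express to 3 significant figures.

The CYP1A2 pathway (16% of clearance) is reduced to 0.16× activity: 0.16 × 0.16 = 0.0256.
The CYP2E1 pathway (49% of clearance) is reduced to 0.15× activity: 0.49 × 0.15 = 0.0735.
The remaining 35% of clearance is unaffected.
New clearance relative to baseline: 0.0256 + 0.0735 + 0.35 = 0.4491.
Net systemic exposure ratio = 1 / 0.4491 = 2.23.

2.23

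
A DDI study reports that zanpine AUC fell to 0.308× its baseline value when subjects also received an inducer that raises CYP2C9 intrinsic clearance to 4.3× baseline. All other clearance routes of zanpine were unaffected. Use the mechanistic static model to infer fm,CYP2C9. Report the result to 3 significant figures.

CL'/CL = 1 / 0.308 = 3.247
4.3·fm + (1 − fm) = 3.247
fm = (3.247 − 1) / (4.3 − 1) = 0.681

0.681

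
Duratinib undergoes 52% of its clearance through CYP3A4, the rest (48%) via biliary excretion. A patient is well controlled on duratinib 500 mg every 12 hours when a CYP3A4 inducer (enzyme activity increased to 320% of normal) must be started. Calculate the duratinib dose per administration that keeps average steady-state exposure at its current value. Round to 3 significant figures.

1.07 × 10³ mg

The CYP3A4 pathway (52% of clearance) increases to 3.2× activity: 0.52 × 3.2 = 1.664.
The remaining 48% of clearance is unaffected.
Relative clearance = 1.664 + 0.48 = 2.144.
Exposure is unchanged when dose changes in proportion to clearance. New dose = 500 mg × 2.144 = 1.07 × 10³ mg.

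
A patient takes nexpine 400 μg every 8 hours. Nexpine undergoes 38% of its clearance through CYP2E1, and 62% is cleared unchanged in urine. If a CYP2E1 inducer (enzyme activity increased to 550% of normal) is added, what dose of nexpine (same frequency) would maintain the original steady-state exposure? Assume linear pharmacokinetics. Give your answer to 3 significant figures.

The CYP2E1 pathway (38% of clearance) increases to 5.5× activity: 0.38 × 5.5 = 2.09.
The remaining 62% of clearance is unaffected.
Relative clearance = 2.09 + 0.62 = 2.71.
Css,avg = (dose rate)/CL, so holding Css fixed requires dose ∝ CL: 400 × 2.71 = 1.08 × 10³ μg.

1.08 × 10³ μg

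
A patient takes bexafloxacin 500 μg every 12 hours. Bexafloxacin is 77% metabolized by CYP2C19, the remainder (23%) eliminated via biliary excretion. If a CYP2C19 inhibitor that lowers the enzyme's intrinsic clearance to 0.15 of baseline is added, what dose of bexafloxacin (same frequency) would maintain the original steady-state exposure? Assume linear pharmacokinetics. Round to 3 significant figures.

The CYP2C19 pathway (77% of clearance) is reduced to 0.15× activity: 0.77 × 0.15 = 0.1155.
The remaining 23% of clearance is unaffected.
CL_new/CL_old = 0.1155 + 0.23 = 0.3455.
Exposure is unchanged when dose changes in proportion to clearance. New dose = 500 μg × 0.3455 = 173 μg.

173 μg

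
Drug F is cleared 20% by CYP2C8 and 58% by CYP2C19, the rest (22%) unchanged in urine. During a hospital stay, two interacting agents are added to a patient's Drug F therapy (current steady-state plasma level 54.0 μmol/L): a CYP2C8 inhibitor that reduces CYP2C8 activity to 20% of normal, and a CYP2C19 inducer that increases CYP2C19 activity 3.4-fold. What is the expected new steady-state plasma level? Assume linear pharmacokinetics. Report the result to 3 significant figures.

CYP2C8: 0.2 × 0.2 = 0.04
CYP2C19: 0.58 × 3.4 = 1.972
Other: 0.22 (unchanged)
Relative clearance = 0.04 + 1.972 + 0.22 = 2.232.
New steady-state plasma level = 54.0 / 2.232 = 24.2 μmol/L (concentration scales inversely with clearance).

24.2 μmol/L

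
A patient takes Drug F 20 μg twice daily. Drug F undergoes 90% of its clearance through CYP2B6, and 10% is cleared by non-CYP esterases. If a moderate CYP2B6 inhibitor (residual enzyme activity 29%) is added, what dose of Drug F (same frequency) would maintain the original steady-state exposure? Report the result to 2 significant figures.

The CYP2B6 pathway (90% of clearance) is reduced to 0.29× activity: 0.9 × 0.29 = 0.261.
The remaining 10% of clearance is unaffected.
CL_new/CL_old = 0.261 + 0.1 = 0.361.
To maintain the same steady-state level, dose must scale with clearance: new dose = 20 × 0.361 = 7.2 μg.

7.2 μg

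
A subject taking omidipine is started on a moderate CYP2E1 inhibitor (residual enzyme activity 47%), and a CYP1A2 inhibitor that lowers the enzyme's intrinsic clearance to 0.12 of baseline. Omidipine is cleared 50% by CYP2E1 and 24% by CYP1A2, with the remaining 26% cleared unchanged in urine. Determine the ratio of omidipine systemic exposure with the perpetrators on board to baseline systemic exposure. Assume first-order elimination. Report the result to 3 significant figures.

The CYP2E1 pathway (50% of clearance) falls to 0.47× activity: 0.5 × 0.47 = 0.235.
The CYP1A2 pathway (24% of clearance) drops to 0.12× activity: 0.24 × 0.12 = 0.0288.
The remaining 26% of clearance is unaffected.
Relative clearance = 0.235 + 0.0288 + 0.26 = 0.5238.
Systemic exposure ∝ 1/CL: fold-change = 1 / 0.5238 = 1.91.

1.91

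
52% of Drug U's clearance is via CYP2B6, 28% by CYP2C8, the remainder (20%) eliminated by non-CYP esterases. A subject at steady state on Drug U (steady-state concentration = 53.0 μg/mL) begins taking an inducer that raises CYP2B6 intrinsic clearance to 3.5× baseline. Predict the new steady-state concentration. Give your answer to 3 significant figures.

23.0 μg/mL

CYP2B6: 0.52 × 3.5 = 1.82
CYP2C8: 0.28 (unchanged)
Other: 0.2 (unchanged)
CL_new/CL_old = 1.82 + 0.28 + 0.2 = 2.3.
Steady-state concentration ∝ 1/CL, so new value = 53.0 / 2.3 = 23.0 μg/mL.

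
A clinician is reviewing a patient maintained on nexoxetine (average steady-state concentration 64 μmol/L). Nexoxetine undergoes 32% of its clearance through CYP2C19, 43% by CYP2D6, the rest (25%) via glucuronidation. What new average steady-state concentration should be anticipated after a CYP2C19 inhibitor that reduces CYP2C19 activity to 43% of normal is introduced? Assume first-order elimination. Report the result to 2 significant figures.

The CYP2C19 pathway (32% of clearance) is reduced to 0.43× activity: 0.32 × 0.43 = 0.1376.
CYP2D6 (43%) and the residual 25% are unaffected.
CL_new/CL_old = 0.1376 + 0.43 + 0.25 = 0.8176.
New average steady-state concentration = baseline ÷ relative clearance = 64 / 0.8176 = 78 μmol/L.

78 μmol/L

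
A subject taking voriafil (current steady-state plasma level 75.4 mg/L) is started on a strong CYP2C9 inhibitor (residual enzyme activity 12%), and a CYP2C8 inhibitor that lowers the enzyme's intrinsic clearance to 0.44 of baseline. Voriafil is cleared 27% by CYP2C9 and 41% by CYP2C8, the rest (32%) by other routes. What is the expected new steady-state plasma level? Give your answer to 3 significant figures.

142 mg/L

The CYP2C9 pathway (27% of clearance) drops to 0.12× activity: 0.27 × 0.12 = 0.0324.
The CYP2C8 pathway (41% of clearance) falls to 0.44× activity: 0.41 × 0.44 = 0.1804.
The remaining 32% of clearance is unaffected.
Relative clearance = 0.0324 + 0.1804 + 0.32 = 0.5328.
New steady-state plasma level = 75.4 / 0.5328 = 142 mg/L (concentration scales inversely with clearance).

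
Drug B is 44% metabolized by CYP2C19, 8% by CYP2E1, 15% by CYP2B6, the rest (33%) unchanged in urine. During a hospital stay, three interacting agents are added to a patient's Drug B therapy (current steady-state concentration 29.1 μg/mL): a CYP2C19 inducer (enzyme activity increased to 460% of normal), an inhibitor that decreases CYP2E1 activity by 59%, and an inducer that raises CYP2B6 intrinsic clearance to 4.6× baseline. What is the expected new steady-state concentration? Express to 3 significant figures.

9.46 μg/mL

The CYP2C19 pathway (44% of clearance) increases to 4.6× activity: 0.44 × 4.6 = 2.024.
The CYP2E1 pathway (8% of clearance) is reduced to 0.41× activity: 0.08 × 0.41 = 0.0328.
The CYP2B6 pathway (15% of clearance) rises to 4.6× activity: 0.15 × 4.6 = 0.69.
The remaining 33% of clearance is unaffected.
New clearance relative to baseline: 2.024 + 0.0328 + 0.69 + 0.33 = 3.0768.
Dividing the baseline by the relative clearance: 29.1 / 3.0768 = 9.46 μg/mL.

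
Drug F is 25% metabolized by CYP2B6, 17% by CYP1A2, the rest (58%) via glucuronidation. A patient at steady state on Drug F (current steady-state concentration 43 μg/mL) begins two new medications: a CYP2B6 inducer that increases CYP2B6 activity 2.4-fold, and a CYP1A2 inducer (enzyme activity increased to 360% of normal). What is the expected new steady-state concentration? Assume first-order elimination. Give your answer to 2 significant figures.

24 μg/mL

CYP2B6: 0.25 × 2.4 = 0.6
CYP1A2: 0.17 × 3.6 = 0.612
Other: 0.58 (unchanged)
Relative clearance = 0.6 + 0.612 + 0.58 = 1.792.
Steady-state concentration ∝ 1/CL: new value = 43 / 1.792 = 24 μg/mL.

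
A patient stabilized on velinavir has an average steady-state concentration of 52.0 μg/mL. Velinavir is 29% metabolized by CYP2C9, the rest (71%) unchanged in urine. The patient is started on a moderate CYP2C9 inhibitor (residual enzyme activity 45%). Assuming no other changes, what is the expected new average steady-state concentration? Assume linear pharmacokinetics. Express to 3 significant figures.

61.9 μg/mL

The CYP2C9 pathway (29% of clearance) falls to 0.45× activity: 0.29 × 0.45 = 0.1305.
The remaining 71% of clearance is unaffected.
New clearance relative to baseline: 0.1305 + 0.71 = 0.8405.
New average steady-state concentration = baseline ÷ relative clearance = 52.0 / 0.8405 = 61.9 μg/mL.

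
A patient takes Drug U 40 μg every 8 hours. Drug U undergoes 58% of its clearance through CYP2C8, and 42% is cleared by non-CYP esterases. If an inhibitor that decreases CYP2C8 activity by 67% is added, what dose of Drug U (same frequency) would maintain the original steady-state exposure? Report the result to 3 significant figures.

CYP2C8: 0.58 × 0.33 = 0.1914
Other: 0.42 (unchanged)
Relative clearance = 0.1914 + 0.42 = 0.6114.
To maintain the same steady-state level, dose must scale with clearance: new dose = 40 × 0.6114 = 24.5 μg.

24.5 μg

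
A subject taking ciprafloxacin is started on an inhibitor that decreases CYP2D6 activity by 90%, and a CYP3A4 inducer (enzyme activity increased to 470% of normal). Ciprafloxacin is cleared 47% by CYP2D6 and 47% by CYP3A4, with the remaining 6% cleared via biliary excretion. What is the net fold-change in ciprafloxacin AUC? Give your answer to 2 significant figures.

0.43

The CYP2D6 pathway (47% of clearance) falls to 0.1× activity: 0.47 × 0.1 = 0.047.
The CYP3A4 pathway (47% of clearance) increases to 4.7× activity: 0.47 × 4.7 = 2.209.
The remaining 6% of clearance is unaffected.
New clearance relative to baseline: 0.047 + 2.209 + 0.06 = 2.316.
Net AUC ratio = 1 / 2.316 = 0.43.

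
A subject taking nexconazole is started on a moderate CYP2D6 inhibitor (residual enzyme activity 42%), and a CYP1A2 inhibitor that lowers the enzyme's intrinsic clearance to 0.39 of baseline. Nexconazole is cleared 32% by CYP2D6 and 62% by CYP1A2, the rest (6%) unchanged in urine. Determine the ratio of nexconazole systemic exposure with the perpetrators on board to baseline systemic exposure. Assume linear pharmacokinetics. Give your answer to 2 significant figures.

2.3

The CYP2D6 pathway (32% of clearance) drops to 0.42× activity: 0.32 × 0.42 = 0.1344.
The CYP1A2 pathway (62% of clearance) falls to 0.39× activity: 0.62 × 0.39 = 0.2418.
Non-CYP routes (6%) are unchanged.
Relative clearance = 0.1344 + 0.2418 + 0.06 = 0.4362.
Net systemic exposure ratio = 1 / 0.4362 = 2.3.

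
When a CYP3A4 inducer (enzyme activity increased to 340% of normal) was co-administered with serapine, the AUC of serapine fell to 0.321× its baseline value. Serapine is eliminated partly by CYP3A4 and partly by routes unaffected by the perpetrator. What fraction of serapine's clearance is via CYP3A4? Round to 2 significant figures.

CL'/CL = 1 / 0.321 = 3.115
3.4·fm + (1 − fm) = 3.115
fm = (3.115 − 1) / (3.4 − 1) = 0.88

0.88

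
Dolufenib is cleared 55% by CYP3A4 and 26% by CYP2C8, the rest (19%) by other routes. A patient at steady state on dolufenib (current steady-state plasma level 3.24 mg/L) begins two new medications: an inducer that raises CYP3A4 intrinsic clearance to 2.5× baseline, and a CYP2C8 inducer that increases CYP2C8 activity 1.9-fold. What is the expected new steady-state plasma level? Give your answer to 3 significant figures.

1.57 mg/L

The CYP3A4 pathway (55% of clearance) increases to 2.5× activity: 0.55 × 2.5 = 1.375.
The CYP2C8 pathway (26% of clearance) is boosted to 1.9× activity: 0.26 × 1.9 = 0.494.
Non-CYP routes (19%) are unchanged.
CL_new/CL_old = 1.375 + 0.494 + 0.19 = 2.059.
Steady-state plasma level ∝ 1/CL: new value = 3.24 / 2.059 = 1.57 mg/L.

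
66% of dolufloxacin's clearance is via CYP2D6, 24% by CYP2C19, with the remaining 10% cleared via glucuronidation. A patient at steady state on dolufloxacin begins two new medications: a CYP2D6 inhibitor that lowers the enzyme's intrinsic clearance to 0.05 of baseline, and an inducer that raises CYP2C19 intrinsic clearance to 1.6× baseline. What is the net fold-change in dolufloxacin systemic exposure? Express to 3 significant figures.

1.93

The CYP2D6 pathway (66% of clearance) falls to 0.05× activity: 0.66 × 0.05 = 0.033.
The CYP2C19 pathway (24% of clearance) rises to 1.6× activity: 0.24 × 1.6 = 0.384.
Non-CYP routes (10%) are unchanged.
New clearance relative to baseline: 0.033 + 0.384 + 0.1 = 0.517.
Because systemic exposure varies inversely with clearance, the combined effect is 1 / 0.517 = 1.93.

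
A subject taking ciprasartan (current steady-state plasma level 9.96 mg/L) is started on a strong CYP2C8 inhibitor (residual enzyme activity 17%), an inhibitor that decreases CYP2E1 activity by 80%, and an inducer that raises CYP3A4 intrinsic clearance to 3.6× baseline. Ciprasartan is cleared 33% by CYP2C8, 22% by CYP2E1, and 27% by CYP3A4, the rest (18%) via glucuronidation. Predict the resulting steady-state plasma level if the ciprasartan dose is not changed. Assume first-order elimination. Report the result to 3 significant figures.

CYP2C8: 0.33 × 0.17 = 0.0561
CYP2E1: 0.22 × 0.2 = 0.044
CYP3A4: 0.27 × 3.6 = 0.972
Other: 0.18 (unchanged)
CL_new/CL_old = 0.0561 + 0.044 + 0.972 + 0.18 = 1.2521.
New steady-state plasma level = 9.96 / 1.2521 = 7.95 mg/L (concentration scales inversely with clearance).

7.95 mg/L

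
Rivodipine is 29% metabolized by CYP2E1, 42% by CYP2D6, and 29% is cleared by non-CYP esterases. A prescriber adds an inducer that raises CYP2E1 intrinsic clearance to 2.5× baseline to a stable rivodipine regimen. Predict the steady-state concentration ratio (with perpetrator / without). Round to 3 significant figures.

CYP2E1: 0.29 × 2.5 = 0.725
CYP2D6: 0.42 (unchanged)
Other: 0.29 (unchanged)
New clearance relative to baseline: 0.725 + 0.42 + 0.29 = 1.435.
Since steady-state concentration ∝ 1/CL, the ratio is 1 / 1.435 = 0.697.

0.697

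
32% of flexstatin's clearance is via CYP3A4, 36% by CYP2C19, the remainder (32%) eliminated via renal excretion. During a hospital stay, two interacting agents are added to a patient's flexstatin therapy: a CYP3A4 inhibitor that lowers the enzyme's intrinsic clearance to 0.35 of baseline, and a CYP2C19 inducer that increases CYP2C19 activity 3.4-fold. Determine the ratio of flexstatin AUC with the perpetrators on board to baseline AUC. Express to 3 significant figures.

The CYP3A4 pathway (32% of clearance) drops to 0.35× activity: 0.32 × 0.35 = 0.112.
The CYP2C19 pathway (36% of clearance) rises to 3.4× activity: 0.36 × 3.4 = 1.224.
Non-CYP routes (32%) are unchanged.
CL_new/CL_old = 0.112 + 1.224 + 0.32 = 1.656.
AUC ∝ 1/CL: fold-change = 1 / 1.656 = 0.604.

0.604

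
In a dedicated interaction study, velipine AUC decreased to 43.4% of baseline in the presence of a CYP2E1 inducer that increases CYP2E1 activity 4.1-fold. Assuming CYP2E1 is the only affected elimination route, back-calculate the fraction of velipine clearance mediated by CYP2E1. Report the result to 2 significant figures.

Let fm be the CYP2E1 fraction. New clearance relative to baseline = fm × 4.1 + (1 − fm).
AUC ratio = 1 / (new CL fraction), so new CL fraction = 1 / 0.434 = 2.304.
fm × 4.1 + 1 − fm = 2.304  ⇒  fm × (4.1 − 1) = 1.304  ⇒  fm = 0.42.

0.42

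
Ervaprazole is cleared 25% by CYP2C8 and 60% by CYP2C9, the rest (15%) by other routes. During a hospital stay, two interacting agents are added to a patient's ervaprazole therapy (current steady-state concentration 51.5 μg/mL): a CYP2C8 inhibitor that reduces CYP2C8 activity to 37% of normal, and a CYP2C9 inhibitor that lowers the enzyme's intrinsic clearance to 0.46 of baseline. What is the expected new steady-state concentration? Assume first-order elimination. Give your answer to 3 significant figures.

CYP2C8: 0.25 × 0.37 = 0.0925
CYP2C9: 0.6 × 0.46 = 0.276
Other: 0.15 (unchanged)
Relative clearance = 0.0925 + 0.276 + 0.15 = 0.5185.
Steady-state concentration ∝ 1/CL: new value = 51.5 / 0.5185 = 99.3 μg/mL.

99.3 μg/mL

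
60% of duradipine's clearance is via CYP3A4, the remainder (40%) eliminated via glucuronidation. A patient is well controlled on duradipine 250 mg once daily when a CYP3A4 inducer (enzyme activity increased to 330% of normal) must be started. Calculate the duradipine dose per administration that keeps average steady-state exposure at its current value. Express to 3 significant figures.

The CYP3A4 pathway (60% of clearance) increases to 3.3× activity: 0.6 × 3.3 = 1.98.
The remaining 40% of clearance is unaffected.
Relative clearance = 1.98 + 0.4 = 2.38.
To maintain the same steady-state level, dose must scale with clearance: new dose = 250 × 2.38 = 595 mg.

595 mg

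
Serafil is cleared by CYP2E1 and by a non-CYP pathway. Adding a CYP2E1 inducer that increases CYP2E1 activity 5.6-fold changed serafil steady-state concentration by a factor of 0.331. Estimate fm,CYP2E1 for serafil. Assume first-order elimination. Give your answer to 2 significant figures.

0.44

Let x = fm,CYP2E1. Because steady-state concentration ∝ 1/CL, relative clearance rose to 1/0.331 = 3.021.
Only the CYP2E1 route changed, so 3.021 = x·5.6 + (1 − x), giving x = 0.44.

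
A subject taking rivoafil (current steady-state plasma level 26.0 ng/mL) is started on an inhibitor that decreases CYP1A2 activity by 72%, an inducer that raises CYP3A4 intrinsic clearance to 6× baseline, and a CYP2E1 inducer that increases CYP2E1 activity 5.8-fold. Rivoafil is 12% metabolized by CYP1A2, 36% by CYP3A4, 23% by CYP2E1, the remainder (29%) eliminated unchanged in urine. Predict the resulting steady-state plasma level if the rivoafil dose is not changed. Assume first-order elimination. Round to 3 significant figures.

CYP1A2: 0.12 × 0.28 = 0.0336
CYP3A4: 0.36 × 6 = 2.16
CYP2E1: 0.23 × 5.8 = 1.334
Other: 0.29 (unchanged)
New clearance relative to baseline: 0.0336 + 2.16 + 1.334 + 0.29 = 3.8176.
Dividing the baseline by the relative clearance: 26.0 / 3.8176 = 6.81 ng/mL.

6.81 ng/mL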